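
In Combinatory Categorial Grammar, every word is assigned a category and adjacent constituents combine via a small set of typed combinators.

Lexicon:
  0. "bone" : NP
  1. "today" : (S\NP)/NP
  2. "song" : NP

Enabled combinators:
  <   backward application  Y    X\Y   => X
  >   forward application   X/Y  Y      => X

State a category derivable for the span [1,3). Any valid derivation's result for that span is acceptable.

S\NP

[0,3] S   <
  [0,1] "bone" : NP
  [1,3] S\NP   >
    [1,2] "today" : (S\NP)/NP
    [2,3] "song" : NP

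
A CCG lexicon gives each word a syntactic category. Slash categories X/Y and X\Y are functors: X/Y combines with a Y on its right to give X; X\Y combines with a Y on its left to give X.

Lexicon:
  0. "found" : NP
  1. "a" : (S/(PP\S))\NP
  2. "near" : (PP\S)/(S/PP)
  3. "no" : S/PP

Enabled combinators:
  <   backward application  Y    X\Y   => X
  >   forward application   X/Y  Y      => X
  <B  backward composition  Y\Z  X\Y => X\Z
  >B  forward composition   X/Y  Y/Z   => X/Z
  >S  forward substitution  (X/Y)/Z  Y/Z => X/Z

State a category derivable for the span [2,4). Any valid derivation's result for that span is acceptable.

PP\S

[0,4] S   >
  [0,2] S/(PP\S)   <
    [0,1] "found" : NP
    [1,2] "a" : (S/(PP\S))\NP
  [2,4] PP\S   >
    [2,3] "near" : (PP\S)/(S/PP)
    [3,4] "no" : S/PP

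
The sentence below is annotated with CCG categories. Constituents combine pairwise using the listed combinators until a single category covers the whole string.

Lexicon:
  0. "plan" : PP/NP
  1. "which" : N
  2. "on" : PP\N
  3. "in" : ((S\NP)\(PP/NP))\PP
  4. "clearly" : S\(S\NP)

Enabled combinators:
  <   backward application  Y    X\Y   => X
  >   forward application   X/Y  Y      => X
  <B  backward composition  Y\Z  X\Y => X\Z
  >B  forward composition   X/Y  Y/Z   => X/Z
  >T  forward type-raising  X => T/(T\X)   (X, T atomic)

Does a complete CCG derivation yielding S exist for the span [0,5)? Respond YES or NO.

[0,5] S   <
  [0,4] S\NP   <
    [0,1] "plan" : PP/NP
    [1,4] (S\NP)\(PP/NP)   <
      [1,3] PP   <
        [1,2] "which" : N
        [2,3] "on" : PP\N
      [3,4] "in" : ((S\NP)\(PP/NP))\PP
  [4,5] "clearly" : S\(S\NP)

YES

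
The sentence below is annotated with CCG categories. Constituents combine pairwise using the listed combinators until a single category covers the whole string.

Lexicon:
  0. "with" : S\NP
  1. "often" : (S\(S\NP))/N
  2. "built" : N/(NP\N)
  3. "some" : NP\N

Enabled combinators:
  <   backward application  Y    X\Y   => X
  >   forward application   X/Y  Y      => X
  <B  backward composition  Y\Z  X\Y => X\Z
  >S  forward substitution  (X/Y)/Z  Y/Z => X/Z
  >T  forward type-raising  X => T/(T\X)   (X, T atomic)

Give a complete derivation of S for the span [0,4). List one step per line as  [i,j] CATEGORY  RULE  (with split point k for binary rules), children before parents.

[0,1] S\NP  lex  "with"
[1,2] (S\(S\NP))/N  lex  "often"
[2,3] N/(NP\N)  lex  "built"
[3,4] NP\N  lex  "some"
[2,4] N  >  k=3
[1,4] S\(S\NP)  >  k=2
[0,4] S  <  k=1

[0,4] S   <
  [0,1] "with" : S\NP
  [1,4] S\(S\NP)   >
    [1,2] "often" : (S\(S\NP))/N
    [2,4] N   >
      [2,3] "built" : N/(NP\N)
      [3,4] "some" : NP\N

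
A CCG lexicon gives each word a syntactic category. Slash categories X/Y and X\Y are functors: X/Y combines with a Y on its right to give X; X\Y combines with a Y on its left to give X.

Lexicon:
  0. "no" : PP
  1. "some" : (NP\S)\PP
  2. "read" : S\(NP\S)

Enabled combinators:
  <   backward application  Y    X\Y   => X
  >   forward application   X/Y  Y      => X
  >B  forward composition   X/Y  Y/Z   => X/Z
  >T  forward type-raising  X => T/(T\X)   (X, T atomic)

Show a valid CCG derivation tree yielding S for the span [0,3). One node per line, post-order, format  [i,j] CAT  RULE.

[0,3] S   <
  [0,2] NP\S   <
    [0,1] "no" : PP
    [1,2] "some" : (NP\S)\PP
  [2,3] "read" : S\(NP\S)

[0,1] PP  lex  "no"
[1,2] (NP\S)\PP  lex  "some"
[0,2] NP\S  <  k=1
[2,3] S\(NP\S)  lex  "read"
[0,3] S  <  k=2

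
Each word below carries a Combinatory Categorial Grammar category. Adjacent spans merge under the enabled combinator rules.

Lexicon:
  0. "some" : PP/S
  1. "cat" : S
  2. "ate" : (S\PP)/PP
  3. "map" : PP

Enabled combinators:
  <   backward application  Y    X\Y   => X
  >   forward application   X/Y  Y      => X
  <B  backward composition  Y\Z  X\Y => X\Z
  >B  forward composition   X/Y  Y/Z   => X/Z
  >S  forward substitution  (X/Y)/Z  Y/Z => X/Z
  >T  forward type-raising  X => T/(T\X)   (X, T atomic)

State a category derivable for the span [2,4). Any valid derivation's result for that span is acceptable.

S\PP

[0,4] S   <
  [0,2] PP   >
    [0,1] "some" : PP/S
    [1,2] "cat" : S
  [2,4] S\PP   >
    [2,3] "ate" : (S\PP)/PP
    [3,4] "map" : PP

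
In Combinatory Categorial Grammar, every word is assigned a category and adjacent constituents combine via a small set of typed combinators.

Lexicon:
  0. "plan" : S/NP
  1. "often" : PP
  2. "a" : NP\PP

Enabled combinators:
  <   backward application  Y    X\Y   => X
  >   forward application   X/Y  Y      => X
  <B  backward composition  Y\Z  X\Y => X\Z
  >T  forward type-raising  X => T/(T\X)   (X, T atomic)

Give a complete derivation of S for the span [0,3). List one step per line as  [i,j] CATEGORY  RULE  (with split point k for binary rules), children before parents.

[0,1] S/NP  lex  "plan"
[1,2] PP  lex  "often"
[1,2] NP/(NP\PP)  >T
[2,3] NP\PP  lex  "a"
[1,3] NP  >  k=2
[0,3] S  >  k=1

[0,3] S   >
  [0,1] "plan" : S/NP
  [1,3] NP   >
    [1,2] NP/(NP\PP)   >T
      [1,2] "often" : PP
    [2,3] "a" : NP\PP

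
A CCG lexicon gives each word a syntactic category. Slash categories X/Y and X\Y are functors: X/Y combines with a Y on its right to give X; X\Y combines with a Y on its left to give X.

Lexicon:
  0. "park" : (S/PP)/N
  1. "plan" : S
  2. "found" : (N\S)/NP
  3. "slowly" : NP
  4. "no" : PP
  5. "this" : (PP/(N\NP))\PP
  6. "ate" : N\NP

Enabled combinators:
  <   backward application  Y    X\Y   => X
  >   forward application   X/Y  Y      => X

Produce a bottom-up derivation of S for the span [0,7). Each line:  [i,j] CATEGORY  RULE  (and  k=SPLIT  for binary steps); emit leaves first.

[0,7] S   >
  [0,4] S/PP   >
    [0,1] "park" : (S/PP)/N
    [1,4] N   <
      [1,2] "plan" : S
      [2,4] N\S   >
        [2,3] "found" : (N\S)/NP
        [3,4] "slowly" : NP
  [4,7] PP   >
    [4,6] PP/(N\NP)   <
      [4,5] "no" : PP
      [5,6] "this" : (PP/(N\NP))\PP
    [6,7] "ate" : N\NP

[0,1] (S/PP)/N  lex  "park"
[1,2] S  lex  "plan"
[2,3] (N\S)/NP  lex  "found"
[3,4] NP  lex  "slowly"
[2,4] N\S  >  k=3
[1,4] N  <  k=2
[0,4] S/PP  >  k=1
[4,5] PP  lex  "no"
[5,6] (PP/(N\NP))\PP  lex  "this"
[4,6] PP/(N\NP)  <  k=5
[6,7] N\NP  lex  "ate"
[4,7] PP  >  k=6
[0,7] S  >  k=4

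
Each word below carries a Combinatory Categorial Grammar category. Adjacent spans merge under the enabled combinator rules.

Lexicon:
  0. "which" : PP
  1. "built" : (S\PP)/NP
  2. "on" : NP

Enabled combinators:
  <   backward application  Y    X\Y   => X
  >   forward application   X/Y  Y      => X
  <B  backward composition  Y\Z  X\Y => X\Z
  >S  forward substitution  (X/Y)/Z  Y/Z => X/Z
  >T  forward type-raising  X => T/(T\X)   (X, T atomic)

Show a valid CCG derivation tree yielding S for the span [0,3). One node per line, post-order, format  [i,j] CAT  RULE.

[0,3] S   >
  [0,1] S/(S\PP)   >T
    [0,1] "which" : PP
  [1,3] S\PP   >
    [1,2] "built" : (S\PP)/NP
    [2,3] "on" : NP

[0,1] PP  lex  "which"
[0,1] S/(S\PP)  >T
[1,2] (S\PP)/NP  lex  "built"
[2,3] NP  lex  "on"
[1,3] S\PP  >  k=2
[0,3] S  >  k=1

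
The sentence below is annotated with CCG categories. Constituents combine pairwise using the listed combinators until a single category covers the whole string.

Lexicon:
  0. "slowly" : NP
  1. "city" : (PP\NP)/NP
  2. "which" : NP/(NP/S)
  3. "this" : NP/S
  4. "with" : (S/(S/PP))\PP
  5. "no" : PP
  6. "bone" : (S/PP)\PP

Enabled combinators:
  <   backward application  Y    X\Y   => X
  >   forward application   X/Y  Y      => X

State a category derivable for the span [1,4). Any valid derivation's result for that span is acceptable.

PP\NP

[0,7] S   >
  [0,5] S/(S/PP)   <
    [0,4] PP   <
      [0,1] "slowly" : NP
      [1,4] PP\NP   >
        [1,2] "city" : (PP\NP)/NP
        [2,4] NP   >
          [2,3] "which" : NP/(NP/S)
          [3,4] "this" : NP/S
    [4,5] "with" : (S/(S/PP))\PP
  [5,7] S/PP   <
    [5,6] "no" : PP
    [6,7] "bone" : (S/PP)\PP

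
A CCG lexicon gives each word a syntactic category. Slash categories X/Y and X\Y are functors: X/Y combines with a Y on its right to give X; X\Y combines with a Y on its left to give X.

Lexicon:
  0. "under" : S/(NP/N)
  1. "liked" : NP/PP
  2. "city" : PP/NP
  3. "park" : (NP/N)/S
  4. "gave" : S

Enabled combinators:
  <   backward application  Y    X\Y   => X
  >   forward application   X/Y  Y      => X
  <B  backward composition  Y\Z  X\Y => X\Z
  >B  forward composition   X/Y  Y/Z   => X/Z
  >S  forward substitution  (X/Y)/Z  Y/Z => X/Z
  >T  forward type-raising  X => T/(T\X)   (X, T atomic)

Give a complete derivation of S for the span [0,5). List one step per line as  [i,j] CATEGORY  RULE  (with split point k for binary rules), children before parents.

[0,5] S   >
  [0,1] "under" : S/(NP/N)
  [1,5] NP/N   >B
    [1,2] "liked" : NP/PP
    [2,5] PP/N   >B
      [2,3] "city" : PP/NP
      [3,5] NP/N   >
        [3,4] "park" : (NP/N)/S
        [4,5] "gave" : S

[0,1] S/(NP/N)  lex  "under"
[1,2] NP/PP  lex  "liked"
[2,3] PP/NP  lex  "city"
[3,4] (NP/N)/S  lex  "park"
[4,5] S  lex  "gave"
[3,5] NP/N  >  k=4
[2,5] PP/N  >B  k=3
[1,5] NP/N  >B  k=2
[0,5] S  >  k=1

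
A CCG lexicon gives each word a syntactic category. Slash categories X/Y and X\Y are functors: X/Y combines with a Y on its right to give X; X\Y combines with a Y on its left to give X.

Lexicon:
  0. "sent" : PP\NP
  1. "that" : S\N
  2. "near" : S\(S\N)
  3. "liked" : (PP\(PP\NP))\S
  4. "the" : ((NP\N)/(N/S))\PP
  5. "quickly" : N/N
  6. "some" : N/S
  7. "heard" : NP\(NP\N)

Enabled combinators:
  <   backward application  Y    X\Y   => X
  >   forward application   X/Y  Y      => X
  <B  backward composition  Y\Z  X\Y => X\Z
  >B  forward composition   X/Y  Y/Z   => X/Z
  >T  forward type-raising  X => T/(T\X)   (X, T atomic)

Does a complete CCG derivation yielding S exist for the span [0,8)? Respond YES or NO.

NO

PP\NP S\N S\(S\N) (PP\(PP\NP))\S ((NP\N)/(N/S))\PP N/N N/S NP\(NP\N)
CKY chart[0,8] = {N/(N\NP), NP, NP/(NP\NP), PP/(PP\NP), S/(S\NP)}; S ∉ chart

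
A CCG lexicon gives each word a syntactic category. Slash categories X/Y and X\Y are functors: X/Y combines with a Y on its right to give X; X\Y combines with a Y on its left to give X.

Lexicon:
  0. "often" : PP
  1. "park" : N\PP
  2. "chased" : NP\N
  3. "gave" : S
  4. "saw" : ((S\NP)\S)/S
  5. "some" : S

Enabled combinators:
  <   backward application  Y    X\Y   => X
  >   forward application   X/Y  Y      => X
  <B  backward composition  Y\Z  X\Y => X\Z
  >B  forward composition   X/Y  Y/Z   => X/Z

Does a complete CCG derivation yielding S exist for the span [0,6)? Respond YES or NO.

YES

[0,6] S   <
  [0,1] "often" : PP
  [1,6] S\PP   <B
    [1,3] NP\PP   <B
      [1,2] "park" : N\PP
      [2,3] "chased" : NP\N
    [3,6] S\NP   <
      [3,4] "gave" : S
      [4,6] (S\NP)\S   >
        [4,5] "saw" : ((S\NP)\S)/S
        [5,6] "some" : S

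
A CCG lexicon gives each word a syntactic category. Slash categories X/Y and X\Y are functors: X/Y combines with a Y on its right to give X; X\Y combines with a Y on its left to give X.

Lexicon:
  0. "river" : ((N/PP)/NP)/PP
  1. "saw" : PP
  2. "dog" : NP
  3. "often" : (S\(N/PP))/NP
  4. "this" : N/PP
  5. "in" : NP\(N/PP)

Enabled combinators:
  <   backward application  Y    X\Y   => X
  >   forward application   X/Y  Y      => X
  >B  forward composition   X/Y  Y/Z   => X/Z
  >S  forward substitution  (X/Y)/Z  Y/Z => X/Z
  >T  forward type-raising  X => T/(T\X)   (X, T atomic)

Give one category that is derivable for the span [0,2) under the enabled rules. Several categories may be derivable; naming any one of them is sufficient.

(N/PP)/NP

[0,6] S   <
  [0,3] N/PP   >
    [0,2] (N/PP)/NP   >
      [0,1] "river" : ((N/PP)/NP)/PP
      [1,2] "saw" : PP
    [2,3] "dog" : NP
  [3,6] S\(N/PP)   >
    [3,4] "often" : (S\(N/PP))/NP
    [4,6] NP   <
      [4,5] "this" : N/PP
      [5,6] "in" : NP\(N/PP)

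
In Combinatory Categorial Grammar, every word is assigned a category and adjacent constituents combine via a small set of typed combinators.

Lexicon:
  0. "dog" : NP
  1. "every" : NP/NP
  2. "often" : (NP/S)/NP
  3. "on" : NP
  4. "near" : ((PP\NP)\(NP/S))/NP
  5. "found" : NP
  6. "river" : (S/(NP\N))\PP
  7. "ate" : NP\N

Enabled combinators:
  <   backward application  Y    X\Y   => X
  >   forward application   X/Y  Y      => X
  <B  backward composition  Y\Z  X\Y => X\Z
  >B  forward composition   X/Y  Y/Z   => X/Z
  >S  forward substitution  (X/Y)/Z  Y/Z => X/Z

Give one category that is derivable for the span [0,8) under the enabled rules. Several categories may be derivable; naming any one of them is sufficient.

S

[0,8] S   >
  [0,7] S/(NP\N)   <
    [0,6] PP   <
      [0,1] "dog" : NP
      [1,6] PP\NP   <
        [1,4] NP/S   >B
          [1,2] "every" : NP/NP
          [2,4] NP/S   >
            [2,3] "often" : (NP/S)/NP
            [3,4] "on" : NP
        [4,6] (PP\NP)\(NP/S)   >
          [4,5] "near" : ((PP\NP)\(NP/S))/NP
          [5,6] "found" : NP
    [6,7] "river" : (S/(NP\N))\PP
  [7,8] "ate" : NP\N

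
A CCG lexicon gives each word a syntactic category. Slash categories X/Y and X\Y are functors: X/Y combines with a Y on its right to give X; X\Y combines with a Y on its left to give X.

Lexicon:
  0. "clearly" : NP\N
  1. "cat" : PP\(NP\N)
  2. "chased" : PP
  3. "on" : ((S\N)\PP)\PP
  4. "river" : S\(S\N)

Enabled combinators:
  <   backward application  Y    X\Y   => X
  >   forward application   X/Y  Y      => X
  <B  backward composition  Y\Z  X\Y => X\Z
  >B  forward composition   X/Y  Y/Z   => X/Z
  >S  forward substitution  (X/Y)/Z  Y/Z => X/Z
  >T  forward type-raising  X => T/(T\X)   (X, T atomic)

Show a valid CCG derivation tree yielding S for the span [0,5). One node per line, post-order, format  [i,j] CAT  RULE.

[0,5] S   <
  [0,4] S\N   <
    [0,2] PP   <
      [0,1] "clearly" : NP\N
      [1,2] "cat" : PP\(NP\N)
    [2,4] (S\N)\PP   <
      [2,3] "chased" : PP
      [3,4] "on" : ((S\N)\PP)\PP
  [4,5] "river" : S\(S\N)

[0,1] NP\N  lex  "clearly"
[1,2] PP\(NP\N)  lex  "cat"
[0,2] PP  <  k=1
[2,3] PP  lex  "chased"
[3,4] ((S\N)\PP)\PP  lex  "on"
[2,4] (S\N)\PP  <  k=3
[0,4] S\N  <  k=2
[4,5] S\(S\N)  lex  "river"
[0,5] S  <  k=4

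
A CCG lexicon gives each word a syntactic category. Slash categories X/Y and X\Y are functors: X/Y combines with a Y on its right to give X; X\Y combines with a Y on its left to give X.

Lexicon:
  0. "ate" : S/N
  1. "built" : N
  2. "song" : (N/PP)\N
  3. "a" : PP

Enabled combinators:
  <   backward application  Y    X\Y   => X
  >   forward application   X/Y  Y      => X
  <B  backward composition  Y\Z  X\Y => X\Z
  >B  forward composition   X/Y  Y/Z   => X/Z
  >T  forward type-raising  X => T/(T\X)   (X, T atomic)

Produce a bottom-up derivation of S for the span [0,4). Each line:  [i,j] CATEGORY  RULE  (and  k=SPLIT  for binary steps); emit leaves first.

[0,1] S/N  lex  "ate"
[1,2] N  lex  "built"
[2,3] (N/PP)\N  lex  "song"
[1,3] N/PP  <  k=2
[0,3] S/PP  >B  k=1
[3,4] PP  lex  "a"
[0,4] S  >  k=3

[0,4] S   >
  [0,3] S/PP   >B
    [0,1] "ate" : S/N
    [1,3] N/PP   <
      [1,2] "built" : N
      [2,3] "song" : (N/PP)\N
  [3,4] "a" : PP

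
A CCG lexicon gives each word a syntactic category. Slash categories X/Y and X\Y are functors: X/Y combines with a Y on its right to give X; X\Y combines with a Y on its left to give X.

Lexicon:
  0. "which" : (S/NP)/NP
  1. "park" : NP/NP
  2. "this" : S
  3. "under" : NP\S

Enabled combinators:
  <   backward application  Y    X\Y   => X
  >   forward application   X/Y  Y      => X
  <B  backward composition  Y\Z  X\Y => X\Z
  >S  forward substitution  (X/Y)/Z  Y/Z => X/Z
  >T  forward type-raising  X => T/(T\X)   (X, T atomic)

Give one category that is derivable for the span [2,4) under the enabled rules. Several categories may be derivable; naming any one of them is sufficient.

[0,4] S   >
  [0,2] S/NP   >S
    [0,1] "which" : (S/NP)/NP
    [1,2] "park" : NP/NP
  [2,4] NP   >
    [2,3] NP/(NP\S)   >T
      [2,3] "this" : S
    [3,4] "under" : NP\S

NP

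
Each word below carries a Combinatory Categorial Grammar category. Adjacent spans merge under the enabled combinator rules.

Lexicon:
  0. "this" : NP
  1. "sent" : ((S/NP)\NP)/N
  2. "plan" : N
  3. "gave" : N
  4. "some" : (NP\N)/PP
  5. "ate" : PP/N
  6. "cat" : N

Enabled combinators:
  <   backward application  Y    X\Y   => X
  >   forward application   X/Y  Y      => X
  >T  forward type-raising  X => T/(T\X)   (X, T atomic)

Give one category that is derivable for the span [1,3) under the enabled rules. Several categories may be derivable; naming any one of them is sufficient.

(S/NP)\NP

[0,7] S   >
  [0,3] S/NP   <
    [0,1] "this" : NP
    [1,3] (S/NP)\NP   >
      [1,2] "sent" : ((S/NP)\NP)/N
      [2,3] "plan" : N
  [3,7] NP   <
    [3,4] "gave" : N
    [4,7] NP\N   >
      [4,5] "some" : (NP\N)/PP
      [5,7] PP   >
        [5,6] "ate" : PP/N
        [6,7] "cat" : N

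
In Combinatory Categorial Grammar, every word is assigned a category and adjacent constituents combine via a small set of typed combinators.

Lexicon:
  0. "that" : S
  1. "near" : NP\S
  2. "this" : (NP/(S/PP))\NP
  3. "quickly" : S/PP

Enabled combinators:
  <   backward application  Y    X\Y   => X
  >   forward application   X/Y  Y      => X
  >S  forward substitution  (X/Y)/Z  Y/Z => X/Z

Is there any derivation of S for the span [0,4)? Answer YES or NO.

S NP\S (NP/(S/PP))\NP S/PP
CKY chart[0,4] = {NP}; S ∉ chart

NO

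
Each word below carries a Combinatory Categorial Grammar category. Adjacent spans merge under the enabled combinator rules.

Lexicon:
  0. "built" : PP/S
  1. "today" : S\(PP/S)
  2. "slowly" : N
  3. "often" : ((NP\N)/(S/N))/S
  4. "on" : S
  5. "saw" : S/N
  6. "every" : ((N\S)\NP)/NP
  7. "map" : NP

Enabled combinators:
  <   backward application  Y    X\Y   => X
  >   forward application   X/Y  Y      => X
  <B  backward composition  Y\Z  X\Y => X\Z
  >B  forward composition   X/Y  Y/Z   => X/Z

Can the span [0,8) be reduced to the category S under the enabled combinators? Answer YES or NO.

PP/S S\(PP/S) N ((NP\N)/(S/N))/S S S/N ((N\S)\NP)/NP NP
CKY chart[0,8] = {N}; S ∉ chart

NO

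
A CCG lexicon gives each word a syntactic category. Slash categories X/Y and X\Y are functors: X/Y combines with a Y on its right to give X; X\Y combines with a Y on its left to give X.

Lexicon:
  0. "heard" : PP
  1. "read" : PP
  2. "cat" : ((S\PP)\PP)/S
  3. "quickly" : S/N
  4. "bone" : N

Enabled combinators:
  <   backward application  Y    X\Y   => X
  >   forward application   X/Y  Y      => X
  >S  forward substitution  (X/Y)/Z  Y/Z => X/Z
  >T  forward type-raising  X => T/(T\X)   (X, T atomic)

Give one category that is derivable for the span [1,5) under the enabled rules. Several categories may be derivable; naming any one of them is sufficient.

S\PP

[0,5] S   <
  [0,1] "heard" : PP
  [1,5] S\PP   <
    [1,2] "read" : PP
    [2,5] (S\PP)\PP   >
      [2,3] "cat" : ((S\PP)\PP)/S
      [3,5] S   >
        [3,4] "quickly" : S/N
        [4,5] "bone" : N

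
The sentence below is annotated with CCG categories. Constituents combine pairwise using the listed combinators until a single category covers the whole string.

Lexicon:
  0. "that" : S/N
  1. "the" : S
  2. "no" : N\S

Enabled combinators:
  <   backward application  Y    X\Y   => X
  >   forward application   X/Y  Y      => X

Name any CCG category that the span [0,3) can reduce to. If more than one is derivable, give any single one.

[0,3] S   >
  [0,1] "that" : S/N
  [1,3] N   <
    [1,2] "the" : S
    [2,3] "no" : N\S

S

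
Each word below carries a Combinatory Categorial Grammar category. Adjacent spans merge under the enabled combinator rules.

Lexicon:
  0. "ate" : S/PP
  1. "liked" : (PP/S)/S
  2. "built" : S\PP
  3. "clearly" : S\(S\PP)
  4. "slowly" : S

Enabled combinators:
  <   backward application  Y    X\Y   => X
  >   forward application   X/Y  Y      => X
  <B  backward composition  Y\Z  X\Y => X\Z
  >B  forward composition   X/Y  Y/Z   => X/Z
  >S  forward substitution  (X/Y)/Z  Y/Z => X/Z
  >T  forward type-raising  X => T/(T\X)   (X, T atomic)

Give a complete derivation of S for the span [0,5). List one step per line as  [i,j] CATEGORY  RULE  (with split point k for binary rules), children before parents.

[0,5] S   >
  [0,1] "ate" : S/PP
  [1,5] PP   >
    [1,4] PP/S   >
      [1,2] "liked" : (PP/S)/S
      [2,4] S   <
        [2,3] "built" : S\PP
        [3,4] "clearly" : S\(S\PP)
    [4,5] "slowly" : S

[0,1] S/PP  lex  "ate"
[1,2] (PP/S)/S  lex  "liked"
[2,3] S\PP  lex  "built"
[3,4] S\(S\PP)  lex  "clearly"
[2,4] S  <  k=3
[1,4] PP/S  >  k=2
[4,5] S  lex  "slowly"
[1,5] PP  >  k=4
[0,5] S  >  k=1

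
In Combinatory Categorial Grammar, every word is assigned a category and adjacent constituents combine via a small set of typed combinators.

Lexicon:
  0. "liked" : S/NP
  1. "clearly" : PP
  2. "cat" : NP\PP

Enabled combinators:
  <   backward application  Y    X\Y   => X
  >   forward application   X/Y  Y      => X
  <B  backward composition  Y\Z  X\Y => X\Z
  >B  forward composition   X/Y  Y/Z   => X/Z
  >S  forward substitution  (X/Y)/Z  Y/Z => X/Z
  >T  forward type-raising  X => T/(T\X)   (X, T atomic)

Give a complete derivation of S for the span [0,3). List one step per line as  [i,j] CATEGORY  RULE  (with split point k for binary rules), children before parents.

[0,3] S   >
  [0,1] "liked" : S/NP
  [1,3] NP   >
    [1,2] NP/(NP\PP)   >T
      [1,2] "clearly" : PP
    [2,3] "cat" : NP\PP

[0,1] S/NP  lex  "liked"
[1,2] PP  lex  "clearly"
[1,2] NP/(NP\PP)  >T
[2,3] NP\PP  lex  "cat"
[1,3] NP  >  k=2
[0,3] S  >  k=1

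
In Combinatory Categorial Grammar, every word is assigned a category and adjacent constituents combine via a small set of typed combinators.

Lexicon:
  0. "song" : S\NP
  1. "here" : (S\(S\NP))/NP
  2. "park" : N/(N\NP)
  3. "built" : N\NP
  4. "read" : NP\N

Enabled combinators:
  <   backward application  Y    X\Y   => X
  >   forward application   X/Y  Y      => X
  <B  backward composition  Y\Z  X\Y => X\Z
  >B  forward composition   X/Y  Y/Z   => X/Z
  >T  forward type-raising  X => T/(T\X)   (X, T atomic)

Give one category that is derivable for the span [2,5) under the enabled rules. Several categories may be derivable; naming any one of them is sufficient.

NP

[0,5] S   <
  [0,1] "song" : S\NP
  [1,5] S\(S\NP)   >
    [1,2] "here" : (S\(S\NP))/NP
    [2,5] NP   <
      [2,4] N   >
        [2,3] "park" : N/(N\NP)
        [3,4] "built" : N\NP
      [4,5] "read" : NP\N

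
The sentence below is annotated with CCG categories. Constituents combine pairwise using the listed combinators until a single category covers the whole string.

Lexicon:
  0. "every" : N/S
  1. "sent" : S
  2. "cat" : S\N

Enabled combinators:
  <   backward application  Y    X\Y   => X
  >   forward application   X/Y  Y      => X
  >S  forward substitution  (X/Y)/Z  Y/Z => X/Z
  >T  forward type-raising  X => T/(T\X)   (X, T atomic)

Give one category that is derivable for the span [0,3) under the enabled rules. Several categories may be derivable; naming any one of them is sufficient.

S

[0,3] S   <
  [0,2] N   >
    [0,1] "every" : N/S
    [1,2] "sent" : S
  [2,3] "cat" : S\N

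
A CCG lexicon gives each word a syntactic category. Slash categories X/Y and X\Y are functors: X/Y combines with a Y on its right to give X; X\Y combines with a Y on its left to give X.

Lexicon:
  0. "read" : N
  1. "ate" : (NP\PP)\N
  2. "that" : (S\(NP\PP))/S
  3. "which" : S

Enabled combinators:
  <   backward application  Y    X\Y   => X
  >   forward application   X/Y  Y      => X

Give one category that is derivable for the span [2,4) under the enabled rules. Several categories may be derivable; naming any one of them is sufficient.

[0,4] S   <
  [0,2] NP\PP   <
    [0,1] "read" : N
    [1,2] "ate" : (NP\PP)\N
  [2,4] S\(NP\PP)   >
    [2,3] "that" : (S\(NP\PP))/S
    [3,4] "which" : S

S\(NP\PP)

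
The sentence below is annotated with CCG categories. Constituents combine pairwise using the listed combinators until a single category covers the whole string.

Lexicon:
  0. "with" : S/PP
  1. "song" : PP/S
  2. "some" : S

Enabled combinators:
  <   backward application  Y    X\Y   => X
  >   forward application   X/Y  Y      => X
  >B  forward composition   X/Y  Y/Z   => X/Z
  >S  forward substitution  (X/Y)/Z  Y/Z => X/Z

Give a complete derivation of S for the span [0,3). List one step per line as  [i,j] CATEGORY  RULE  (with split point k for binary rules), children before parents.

[0,3] S   >
  [0,1] "with" : S/PP
  [1,3] PP   >
    [1,2] "song" : PP/S
    [2,3] "some" : S

[0,1] S/PP  lex  "with"
[1,2] PP/S  lex  "song"
[2,3] S  lex  "some"
[1,3] PP  >  k=2
[0,3] S  >  k=1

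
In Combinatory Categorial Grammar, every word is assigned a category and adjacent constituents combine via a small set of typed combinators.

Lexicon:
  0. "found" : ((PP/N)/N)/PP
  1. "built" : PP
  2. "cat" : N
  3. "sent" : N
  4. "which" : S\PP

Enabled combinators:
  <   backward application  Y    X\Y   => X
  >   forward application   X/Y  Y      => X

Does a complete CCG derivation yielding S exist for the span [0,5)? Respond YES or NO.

[0,5] S   <
  [0,4] PP   >
    [0,3] PP/N   >
      [0,2] (PP/N)/N   >
        [0,1] "found" : ((PP/N)/N)/PP
        [1,2] "built" : PP
      [2,3] "cat" : N
    [3,4] "sent" : N
  [4,5] "which" : S\PP

YES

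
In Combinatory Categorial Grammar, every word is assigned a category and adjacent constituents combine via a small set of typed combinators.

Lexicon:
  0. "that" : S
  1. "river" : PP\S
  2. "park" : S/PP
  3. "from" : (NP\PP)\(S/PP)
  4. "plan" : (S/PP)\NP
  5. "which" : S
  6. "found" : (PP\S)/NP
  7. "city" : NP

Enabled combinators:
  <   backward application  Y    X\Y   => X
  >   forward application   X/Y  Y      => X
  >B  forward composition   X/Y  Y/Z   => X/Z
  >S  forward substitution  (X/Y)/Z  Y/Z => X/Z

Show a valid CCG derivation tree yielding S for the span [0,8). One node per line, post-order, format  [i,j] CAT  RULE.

[0,1] S  lex  "that"
[1,2] PP\S  lex  "river"
[0,2] PP  <  k=1
[2,3] S/PP  lex  "park"
[3,4] (NP\PP)\(S/PP)  lex  "from"
[2,4] NP\PP  <  k=3
[0,4] NP  <  k=2
[4,5] (S/PP)\NP  lex  "plan"
[0,5] S/PP  <  k=4
[5,6] S  lex  "which"
[6,7] (PP\S)/NP  lex  "found"
[7,8] NP  lex  "city"
[6,8] PP\S  >  k=7
[5,8] PP  <  k=6
[0,8] S  >  k=5

[0,8] S   >
  [0,5] S/PP   <
    [0,4] NP   <
      [0,2] PP   <
        [0,1] "that" : S
        [1,2] "river" : PP\S
      [2,4] NP\PP   <
        [2,3] "park" : S/PP
        [3,4] "from" : (NP\PP)\(S/PP)
    [4,5] "plan" : (S/PP)\NP
  [5,8] PP   <
    [5,6] "which" : S
    [6,8] PP\S   >
      [6,7] "found" : (PP\S)/NP
      [7,8] "city" : NP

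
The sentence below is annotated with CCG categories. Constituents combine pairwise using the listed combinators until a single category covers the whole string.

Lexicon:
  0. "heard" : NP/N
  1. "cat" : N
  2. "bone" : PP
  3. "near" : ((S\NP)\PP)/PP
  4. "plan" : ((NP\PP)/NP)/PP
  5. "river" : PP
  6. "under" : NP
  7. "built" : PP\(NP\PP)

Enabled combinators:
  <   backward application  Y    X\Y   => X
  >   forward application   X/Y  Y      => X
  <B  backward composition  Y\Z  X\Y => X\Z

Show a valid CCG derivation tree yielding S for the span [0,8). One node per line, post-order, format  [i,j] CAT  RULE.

[0,1] NP/N  lex  "heard"
[1,2] N  lex  "cat"
[0,2] NP  >  k=1
[2,3] PP  lex  "bone"
[3,4] ((S\NP)\PP)/PP  lex  "near"
[4,5] ((NP\PP)/NP)/PP  lex  "plan"
[5,6] PP  lex  "river"
[4,6] (NP\PP)/NP  >  k=5
[6,7] NP  lex  "under"
[4,7] NP\PP  >  k=6
[7,8] PP\(NP\PP)  lex  "built"
[4,8] PP  <  k=7
[3,8] (S\NP)\PP  >  k=4
[2,8] S\NP  <  k=3
[0,8] S  <  k=2

[0,8] S   <
  [0,2] NP   >
    [0,1] "heard" : NP/N
    [1,2] "cat" : N
  [2,8] S\NP   <
    [2,3] "bone" : PP
    [3,8] (S\NP)\PP   >
      [3,4] "near" : ((S\NP)\PP)/PP
      [4,8] PP   <
        [4,7] NP\PP   >
          [4,6] (NP\PP)/NP   >
            [4,5] "plan" : ((NP\PP)/NP)/PP
            [5,6] "river" : PP
          [6,7] "under" : NP
        [7,8] "built" : PP\(NP\PP)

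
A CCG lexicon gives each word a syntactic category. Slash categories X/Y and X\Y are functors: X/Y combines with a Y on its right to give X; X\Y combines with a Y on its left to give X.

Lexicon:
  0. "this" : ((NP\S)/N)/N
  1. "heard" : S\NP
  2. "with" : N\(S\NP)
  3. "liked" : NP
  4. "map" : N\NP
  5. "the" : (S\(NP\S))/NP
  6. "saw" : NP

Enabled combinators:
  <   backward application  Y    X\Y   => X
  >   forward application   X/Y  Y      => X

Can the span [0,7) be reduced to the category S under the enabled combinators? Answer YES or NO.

[0,7] S   <
  [0,5] NP\S   >
    [0,3] (NP\S)/N   >
      [0,1] "this" : ((NP\S)/N)/N
      [1,3] N   <
        [1,2] "heard" : S\NP
        [2,3] "with" : N\(S\NP)
    [3,5] N   <
      [3,4] "liked" : NP
      [4,5] "map" : N\NP
  [5,7] S\(NP\S)   >
    [5,6] "the" : (S\(NP\S))/NP
    [6,7] "saw" : NP

YES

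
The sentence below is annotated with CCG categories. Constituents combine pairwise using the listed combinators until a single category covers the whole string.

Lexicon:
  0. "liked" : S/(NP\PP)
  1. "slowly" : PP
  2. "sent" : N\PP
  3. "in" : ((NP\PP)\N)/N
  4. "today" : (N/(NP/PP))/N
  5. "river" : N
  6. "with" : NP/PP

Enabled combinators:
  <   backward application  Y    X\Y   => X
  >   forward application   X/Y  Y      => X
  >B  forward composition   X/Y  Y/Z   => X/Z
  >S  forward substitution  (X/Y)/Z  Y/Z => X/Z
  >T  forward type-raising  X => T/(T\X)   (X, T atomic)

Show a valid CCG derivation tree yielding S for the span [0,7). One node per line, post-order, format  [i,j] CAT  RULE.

[0,1] S/(NP\PP)  lex  "liked"
[1,2] PP  lex  "slowly"
[1,2] N/(N\PP)  >T
[2,3] N\PP  lex  "sent"
[1,3] N  >  k=2
[3,4] ((NP\PP)\N)/N  lex  "in"
[4,5] (N/(NP/PP))/N  lex  "today"
[5,6] N  lex  "river"
[4,6] N/(NP/PP)  >  k=5
[6,7] NP/PP  lex  "with"
[4,7] N  >  k=6
[3,7] (NP\PP)\N  >  k=4
[1,7] NP\PP  <  k=3
[0,7] S  >  k=1

[0,7] S   >
  [0,1] "liked" : S/(NP\PP)
  [1,7] NP\PP   <
    [1,3] N   >
      [1,2] N/(N\PP)   >T
        [1,2] "slowly" : PP
      [2,3] "sent" : N\PP
    [3,7] (NP\PP)\N   >
      [3,4] "in" : ((NP\PP)\N)/N
      [4,7] N   >
        [4,6] N/(NP/PP)   >
          [4,5] "today" : (N/(NP/PP))/N
          [5,6] "river" : N
        [6,7] "with" : NP/PP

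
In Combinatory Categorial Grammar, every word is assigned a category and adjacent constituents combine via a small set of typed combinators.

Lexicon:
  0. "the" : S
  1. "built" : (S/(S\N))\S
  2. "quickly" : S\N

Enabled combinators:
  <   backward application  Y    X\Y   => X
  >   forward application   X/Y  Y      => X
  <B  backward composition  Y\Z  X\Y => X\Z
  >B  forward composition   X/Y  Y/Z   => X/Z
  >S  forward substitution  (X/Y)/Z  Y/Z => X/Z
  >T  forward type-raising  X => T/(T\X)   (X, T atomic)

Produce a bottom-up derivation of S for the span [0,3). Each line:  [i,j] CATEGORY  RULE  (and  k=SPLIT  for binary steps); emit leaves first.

[0,1] S  lex  "the"
[1,2] (S/(S\N))\S  lex  "built"
[0,2] S/(S\N)  <  k=1
[2,3] S\N  lex  "quickly"
[0,3] S  >  k=2

[0,3] S   >
  [0,2] S/(S\N)   <
    [0,1] "the" : S
    [1,2] "built" : (S/(S\N))\S
  [2,3] "quickly" : S\N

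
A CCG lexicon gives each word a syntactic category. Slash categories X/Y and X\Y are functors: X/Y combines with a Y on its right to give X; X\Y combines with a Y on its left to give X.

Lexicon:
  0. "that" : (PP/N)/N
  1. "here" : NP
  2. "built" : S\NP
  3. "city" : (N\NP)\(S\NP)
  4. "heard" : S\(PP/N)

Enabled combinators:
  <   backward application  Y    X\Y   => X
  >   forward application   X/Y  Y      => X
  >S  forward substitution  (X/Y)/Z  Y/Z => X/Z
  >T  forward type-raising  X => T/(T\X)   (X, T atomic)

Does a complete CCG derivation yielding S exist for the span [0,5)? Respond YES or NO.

YES

[0,5] S   <
  [0,4] PP/N   >
    [0,1] "that" : (PP/N)/N
    [1,4] N   <
      [1,2] "here" : NP
      [2,4] N\NP   <
        [2,3] "built" : S\NP
        [3,4] "city" : (N\NP)\(S\NP)
  [4,5] "heard" : S\(PP/N)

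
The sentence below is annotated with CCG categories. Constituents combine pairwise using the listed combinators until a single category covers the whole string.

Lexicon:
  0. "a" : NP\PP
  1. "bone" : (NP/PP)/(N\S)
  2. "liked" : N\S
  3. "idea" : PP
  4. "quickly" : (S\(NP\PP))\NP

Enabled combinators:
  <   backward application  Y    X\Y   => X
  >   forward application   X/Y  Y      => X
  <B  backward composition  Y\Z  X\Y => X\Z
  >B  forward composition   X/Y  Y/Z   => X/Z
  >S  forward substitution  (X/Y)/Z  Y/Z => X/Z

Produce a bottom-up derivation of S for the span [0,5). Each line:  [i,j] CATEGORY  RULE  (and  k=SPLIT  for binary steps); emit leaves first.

[0,1] NP\PP  lex  "a"
[1,2] (NP/PP)/(N\S)  lex  "bone"
[2,3] N\S  lex  "liked"
[1,3] NP/PP  >  k=2
[3,4] PP  lex  "idea"
[1,4] NP  >  k=3
[4,5] (S\(NP\PP))\NP  lex  "quickly"
[1,5] S\(NP\PP)  <  k=4
[0,5] S  <  k=1

[0,5] S   <
  [0,1] "a" : NP\PP
  [1,5] S\(NP\PP)   <
    [1,4] NP   >
      [1,3] NP/PP   >
        [1,2] "bone" : (NP/PP)/(N\S)
        [2,3] "liked" : N\S
      [3,4] "idea" : PP
    [4,5] "quickly" : (S\(NP\PP))\NP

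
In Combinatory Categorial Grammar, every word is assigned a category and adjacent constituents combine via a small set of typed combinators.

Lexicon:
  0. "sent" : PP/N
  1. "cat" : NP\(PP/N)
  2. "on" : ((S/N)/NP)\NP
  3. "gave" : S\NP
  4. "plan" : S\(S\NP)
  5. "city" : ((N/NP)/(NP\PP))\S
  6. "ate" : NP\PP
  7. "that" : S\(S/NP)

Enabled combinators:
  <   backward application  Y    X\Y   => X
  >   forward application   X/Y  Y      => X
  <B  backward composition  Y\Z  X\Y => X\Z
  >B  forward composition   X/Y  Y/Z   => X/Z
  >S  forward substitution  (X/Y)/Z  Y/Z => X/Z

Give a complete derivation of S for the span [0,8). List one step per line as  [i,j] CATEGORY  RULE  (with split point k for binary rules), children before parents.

[0,8] S   <
  [0,7] S/NP   >S
    [0,3] (S/N)/NP   <
      [0,2] NP   <
        [0,1] "sent" : PP/N
        [1,2] "cat" : NP\(PP/N)
      [2,3] "on" : ((S/N)/NP)\NP
    [3,7] N/NP   >
      [3,6] (N/NP)/(NP\PP)   <
        [3,5] S   <
          [3,4] "gave" : S\NP
          [4,5] "plan" : S\(S\NP)
        [5,6] "city" : ((N/NP)/(NP\PP))\S
      [6,7] "ate" : NP\PP
  [7,8] "that" : S\(S/NP)

[0,1] PP/N  lex  "sent"
[1,2] NP\(PP/N)  lex  "cat"
[0,2] NP  <  k=1
[2,3] ((S/N)/NP)\NP  lex  "on"
[0,3] (S/N)/NP  <  k=2
[3,4] S\NP  lex  "gave"
[4,5] S\(S\NP)  lex  "plan"
[3,5] S  <  k=4
[5,6] ((N/NP)/(NP\PP))\S  lex  "city"
[3,6] (N/NP)/(NP\PP)  <  k=5
[6,7] NP\PP  lex  "ate"
[3,7] N/NP  >  k=6
[0,7] S/NP  >S  k=3
[7,8] S\(S/NP)  lex  "that"
[0,8] S  <  k=7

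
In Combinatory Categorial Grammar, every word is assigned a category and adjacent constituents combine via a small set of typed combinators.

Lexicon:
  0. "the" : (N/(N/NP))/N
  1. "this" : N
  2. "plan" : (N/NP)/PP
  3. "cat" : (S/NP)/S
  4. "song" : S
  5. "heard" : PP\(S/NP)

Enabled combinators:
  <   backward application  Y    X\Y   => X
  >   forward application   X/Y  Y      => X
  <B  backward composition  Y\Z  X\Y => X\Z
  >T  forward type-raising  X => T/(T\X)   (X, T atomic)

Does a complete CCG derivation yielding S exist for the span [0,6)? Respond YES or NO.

(N/(N/NP))/N N (N/NP)/PP (S/NP)/S S PP\(S/NP)
CKY chart[0,6] = {N, N/(N\N), NP/(NP\N), PP/(PP\N), S/(S\N)}; S ∉ chart

NO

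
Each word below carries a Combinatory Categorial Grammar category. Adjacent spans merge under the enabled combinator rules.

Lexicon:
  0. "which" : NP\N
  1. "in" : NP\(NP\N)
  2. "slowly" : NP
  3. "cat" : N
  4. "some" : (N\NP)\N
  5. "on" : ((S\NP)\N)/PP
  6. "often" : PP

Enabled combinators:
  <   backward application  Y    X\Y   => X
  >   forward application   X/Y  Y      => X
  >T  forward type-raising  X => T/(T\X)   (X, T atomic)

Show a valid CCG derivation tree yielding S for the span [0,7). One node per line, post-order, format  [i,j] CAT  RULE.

[0,7] S   <
  [0,2] NP   <
    [0,1] "which" : NP\N
    [1,2] "in" : NP\(NP\N)
  [2,7] S\NP   <
    [2,5] N   <
      [2,3] "slowly" : NP
      [3,5] N\NP   <
        [3,4] "cat" : N
        [4,5] "some" : (N\NP)\N
    [5,7] (S\NP)\N   >
      [5,6] "on" : ((S\NP)\N)/PP
      [6,7] "often" : PP

[0,1] NP\N  lex  "which"
[1,2] NP\(NP\N)  lex  "in"
[0,2] NP  <  k=1
[2,3] NP  lex  "slowly"
[3,4] N  lex  "cat"
[4,5] (N\NP)\N  lex  "some"
[3,5] N\NP  <  k=4
[2,5] N  <  k=3
[5,6] ((S\NP)\N)/PP  lex  "on"
[6,7] PP  lex  "often"
[5,7] (S\NP)\N  >  k=6
[2,7] S\NP  <  k=5
[0,7] S  <  k=2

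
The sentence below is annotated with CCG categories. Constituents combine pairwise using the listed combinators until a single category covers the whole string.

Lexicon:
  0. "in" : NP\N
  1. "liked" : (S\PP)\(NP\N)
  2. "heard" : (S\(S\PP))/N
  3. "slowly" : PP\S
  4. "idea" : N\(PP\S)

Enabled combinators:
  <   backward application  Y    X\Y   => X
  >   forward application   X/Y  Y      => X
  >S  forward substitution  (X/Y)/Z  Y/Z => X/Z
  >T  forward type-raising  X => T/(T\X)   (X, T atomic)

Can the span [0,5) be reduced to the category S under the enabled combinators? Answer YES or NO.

YES

[0,5] S   <
  [0,2] S\PP   <
    [0,1] "in" : NP\N
    [1,2] "liked" : (S\PP)\(NP\N)
  [2,5] S\(S\PP)   >
    [2,3] "heard" : (S\(S\PP))/N
    [3,5] N   <
      [3,4] "slowly" : PP\S
      [4,5] "idea" : N\(PP\S)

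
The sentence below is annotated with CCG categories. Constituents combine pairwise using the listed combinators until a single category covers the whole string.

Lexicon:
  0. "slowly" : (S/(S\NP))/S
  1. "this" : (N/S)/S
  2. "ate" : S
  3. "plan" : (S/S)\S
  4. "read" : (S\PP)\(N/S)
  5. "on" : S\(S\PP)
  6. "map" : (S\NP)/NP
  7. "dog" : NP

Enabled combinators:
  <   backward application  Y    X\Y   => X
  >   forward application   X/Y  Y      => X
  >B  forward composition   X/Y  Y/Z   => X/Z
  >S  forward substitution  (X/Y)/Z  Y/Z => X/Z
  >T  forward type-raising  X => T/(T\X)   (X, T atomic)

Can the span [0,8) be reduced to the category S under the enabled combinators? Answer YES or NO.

YES

[0,8] S   >
  [0,6] S/(S\NP)   >
    [0,1] "slowly" : (S/(S\NP))/S
    [1,6] S   <
      [1,5] S\PP   <
        [1,4] N/S   >S
          [1,2] "this" : (N/S)/S
          [2,4] S/S   <
            [2,3] "ate" : S
            [3,4] "plan" : (S/S)\S
        [4,5] "read" : (S\PP)\(N/S)
      [5,6] "on" : S\(S\PP)
  [6,8] S\NP   >
    [6,7] "map" : (S\NP)/NP
    [7,8] "dog" : NP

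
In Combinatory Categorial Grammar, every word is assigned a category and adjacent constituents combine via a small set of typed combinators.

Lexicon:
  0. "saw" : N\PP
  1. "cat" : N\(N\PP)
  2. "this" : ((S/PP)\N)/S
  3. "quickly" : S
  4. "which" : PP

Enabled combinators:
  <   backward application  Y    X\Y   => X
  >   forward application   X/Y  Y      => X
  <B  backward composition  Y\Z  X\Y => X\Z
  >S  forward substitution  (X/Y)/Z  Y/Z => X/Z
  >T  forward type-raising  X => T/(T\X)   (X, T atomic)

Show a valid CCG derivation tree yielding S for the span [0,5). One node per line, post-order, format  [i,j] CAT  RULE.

[0,1] N\PP  lex  "saw"
[1,2] N\(N\PP)  lex  "cat"
[0,2] N  <  k=1
[2,3] ((S/PP)\N)/S  lex  "this"
[3,4] S  lex  "quickly"
[2,4] (S/PP)\N  >  k=3
[0,4] S/PP  <  k=2
[4,5] PP  lex  "which"
[0,5] S  >  k=4

[0,5] S   >
  [0,4] S/PP   <
    [0,2] N   <
      [0,1] "saw" : N\PP
      [1,2] "cat" : N\(N\PP)
    [2,4] (S/PP)\N   >
      [2,3] "this" : ((S/PP)\N)/S
      [3,4] "quickly" : S
  [4,5] "which" : PP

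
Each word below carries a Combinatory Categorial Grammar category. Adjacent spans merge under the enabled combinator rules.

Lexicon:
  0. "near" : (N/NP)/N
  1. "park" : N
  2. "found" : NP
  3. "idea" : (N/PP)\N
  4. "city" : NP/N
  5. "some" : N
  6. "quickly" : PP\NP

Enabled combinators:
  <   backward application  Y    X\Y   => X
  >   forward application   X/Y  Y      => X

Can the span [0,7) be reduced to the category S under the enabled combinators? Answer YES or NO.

NO

(N/NP)/N N NP (N/PP)\N NP/N N PP\NP
CKY chart[0,7] = {N}; S ∉ chart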